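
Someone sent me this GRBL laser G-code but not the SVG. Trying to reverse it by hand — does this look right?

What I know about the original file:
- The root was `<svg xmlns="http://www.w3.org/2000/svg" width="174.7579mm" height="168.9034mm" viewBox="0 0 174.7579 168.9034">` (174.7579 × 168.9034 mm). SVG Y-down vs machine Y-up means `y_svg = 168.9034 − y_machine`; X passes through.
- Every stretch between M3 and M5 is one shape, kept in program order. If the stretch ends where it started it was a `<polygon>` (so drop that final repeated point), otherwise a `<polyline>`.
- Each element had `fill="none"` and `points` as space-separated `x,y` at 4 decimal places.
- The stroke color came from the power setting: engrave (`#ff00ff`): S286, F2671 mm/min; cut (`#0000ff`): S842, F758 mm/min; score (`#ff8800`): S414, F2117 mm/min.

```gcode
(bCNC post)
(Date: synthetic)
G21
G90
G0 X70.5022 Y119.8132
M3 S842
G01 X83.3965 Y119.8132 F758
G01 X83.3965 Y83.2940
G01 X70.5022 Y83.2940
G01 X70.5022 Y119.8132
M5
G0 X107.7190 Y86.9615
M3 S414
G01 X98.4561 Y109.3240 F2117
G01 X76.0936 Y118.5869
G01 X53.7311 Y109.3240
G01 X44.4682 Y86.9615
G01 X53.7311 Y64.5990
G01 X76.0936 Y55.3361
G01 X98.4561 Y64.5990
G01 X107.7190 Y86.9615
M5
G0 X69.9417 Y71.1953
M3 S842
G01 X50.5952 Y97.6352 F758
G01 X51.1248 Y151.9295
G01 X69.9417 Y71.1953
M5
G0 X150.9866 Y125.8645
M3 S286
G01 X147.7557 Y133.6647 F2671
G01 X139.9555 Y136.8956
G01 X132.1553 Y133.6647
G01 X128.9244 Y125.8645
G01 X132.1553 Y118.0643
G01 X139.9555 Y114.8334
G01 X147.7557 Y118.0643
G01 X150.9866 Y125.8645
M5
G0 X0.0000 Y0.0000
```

y_svg = 168.9034 − y_m.

[1] S842→`#0000ff` (cut); closed run; points: 70.5022,49.0902 83.3965,49.0902 83.3965,85.6094 70.5022,85.6094

[2] S414→`#ff8800` (score); closed run; points: 107.7190,81.9419 98.4561,59.5794 76.0936,50.3165 53.7311,59.5794 44.4682,81.9419 53.7311,104.3044 76.0936,113.5673 98.4561,104.3044

[3] S842→`#0000ff` (cut); closed run; points: 69.9417,97.7081 50.5952,71.2682 51.1248,16.9739

[4] S286→`#ff00ff` (engrave); closed run; points: 150.9866,43.0389 147.7557,35.2387 139.9555,32.0078 132.1553,35.2387 128.9244,43.0389 132.1553,50.8391 139.9555,54.0700 147.7557,50.8391

<svg xmlns="http://www.w3.org/2000/svg" width="174.7579mm" height="168.9034mm" viewBox="0 0 174.7579 168.9034">
  <polygon points="70.5022,49.0902 83.3965,49.0902 83.3965,85.6094 70.5022,85.6094" fill="none" stroke="#0000ff"/>
  <polygon points="107.7190,81.9419 98.4561,59.5794 76.0936,50.3165 53.7311,59.5794 44.4682,81.9419 53.7311,104.3044 76.0936,113.5673 98.4561,104.3044" fill="none" stroke="#ff8800"/>
  <polygon points="69.9417,97.7081 50.5952,71.2682 51.1248,16.9739" fill="none" stroke="#0000ff"/>
  <polygon points="150.9866,43.0389 147.7557,35.2387 139.9555,32.0078 132.1553,35.2387 128.9244,43.0389 132.1553,50.8391 139.9555,54.0700 147.7557,50.8391" fill="none" stroke="#ff00ff"/>
</svg>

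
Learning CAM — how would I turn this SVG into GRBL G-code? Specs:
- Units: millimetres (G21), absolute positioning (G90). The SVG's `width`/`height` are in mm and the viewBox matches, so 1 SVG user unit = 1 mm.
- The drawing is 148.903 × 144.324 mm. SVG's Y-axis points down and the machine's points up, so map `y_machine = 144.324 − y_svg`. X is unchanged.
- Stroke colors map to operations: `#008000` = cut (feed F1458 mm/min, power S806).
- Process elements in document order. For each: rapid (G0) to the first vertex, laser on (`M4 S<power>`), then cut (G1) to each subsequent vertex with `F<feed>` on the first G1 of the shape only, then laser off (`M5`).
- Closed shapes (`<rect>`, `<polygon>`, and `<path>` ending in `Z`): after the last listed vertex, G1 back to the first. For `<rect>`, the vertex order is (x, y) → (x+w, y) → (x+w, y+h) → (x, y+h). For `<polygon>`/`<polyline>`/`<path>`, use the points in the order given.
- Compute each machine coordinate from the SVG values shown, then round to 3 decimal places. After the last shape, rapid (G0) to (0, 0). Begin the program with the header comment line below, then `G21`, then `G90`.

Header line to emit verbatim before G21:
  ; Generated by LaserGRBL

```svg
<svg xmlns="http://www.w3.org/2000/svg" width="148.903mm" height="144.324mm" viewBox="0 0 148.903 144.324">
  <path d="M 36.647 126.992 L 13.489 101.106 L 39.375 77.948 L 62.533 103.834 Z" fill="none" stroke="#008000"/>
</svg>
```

; Generated by LaserGRBL
G21
G90
G0 X36.647 Y17.332
M4 S806
G1 X13.489 Y43.218 F1458
G1 X39.375 Y66.376
G1 X62.533 Y40.490
G1 X36.647 Y17.332
M5
G0 X0.000 Y0.000

1 u = 1 mm; y_m = 144.324 − y.

[1] `<path>` regular polygon, #008000→cut S806 F1458: (36.647,17.332) → (13.489,43.218) → (39.375,66.376) → (62.533,40.490) → (36.647,17.332) (closed)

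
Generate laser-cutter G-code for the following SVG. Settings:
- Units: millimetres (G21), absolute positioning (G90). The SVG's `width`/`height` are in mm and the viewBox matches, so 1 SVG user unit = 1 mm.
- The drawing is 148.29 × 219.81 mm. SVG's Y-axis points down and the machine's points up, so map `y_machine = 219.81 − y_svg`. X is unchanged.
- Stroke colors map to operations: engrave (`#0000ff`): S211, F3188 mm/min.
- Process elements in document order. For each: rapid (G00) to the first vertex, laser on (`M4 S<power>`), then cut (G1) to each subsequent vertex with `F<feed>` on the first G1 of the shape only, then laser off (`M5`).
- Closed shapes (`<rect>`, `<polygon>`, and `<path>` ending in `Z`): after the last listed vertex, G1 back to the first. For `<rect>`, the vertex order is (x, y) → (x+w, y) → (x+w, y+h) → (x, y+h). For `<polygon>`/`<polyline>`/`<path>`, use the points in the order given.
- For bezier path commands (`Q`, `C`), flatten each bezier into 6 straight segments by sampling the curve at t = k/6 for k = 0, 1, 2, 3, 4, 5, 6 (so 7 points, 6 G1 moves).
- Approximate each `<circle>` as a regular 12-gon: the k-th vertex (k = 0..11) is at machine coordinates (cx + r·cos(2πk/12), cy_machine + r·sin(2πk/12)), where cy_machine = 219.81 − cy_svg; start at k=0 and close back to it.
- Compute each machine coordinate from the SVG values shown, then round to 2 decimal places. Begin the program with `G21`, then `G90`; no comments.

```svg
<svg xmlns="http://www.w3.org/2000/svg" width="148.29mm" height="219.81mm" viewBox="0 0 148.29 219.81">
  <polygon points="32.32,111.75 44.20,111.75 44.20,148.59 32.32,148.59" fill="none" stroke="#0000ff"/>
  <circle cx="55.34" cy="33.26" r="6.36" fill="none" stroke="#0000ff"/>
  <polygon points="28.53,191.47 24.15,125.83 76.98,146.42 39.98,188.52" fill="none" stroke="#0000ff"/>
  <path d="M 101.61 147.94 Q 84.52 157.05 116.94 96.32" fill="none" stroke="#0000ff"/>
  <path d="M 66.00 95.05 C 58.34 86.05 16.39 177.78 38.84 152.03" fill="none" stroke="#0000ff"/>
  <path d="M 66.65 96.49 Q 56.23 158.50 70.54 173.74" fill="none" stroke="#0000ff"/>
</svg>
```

G21
G90
G00 X32.32 Y108.06
M4 S211
G1 X44.20 Y108.06 F3188
G1 X44.20 Y71.22
G1 X32.32 Y71.22
G1 X32.32 Y108.06
M5
G00 X61.70 Y186.55
M4 S211
G1 X60.85 Y189.73 F3188
G1 X58.52 Y192.06
G1 X55.34 Y192.91
G1 X52.16 Y192.06
G1 X49.83 Y189.73
G1 X48.98 Y186.55
G1 X49.83 Y183.37
G1 X52.16 Y181.04
G1 X55.34 Y180.19
G1 X58.52 Y181.04
G1 X60.85 Y183.37
G1 X61.70 Y186.55
M5
G00 X28.53 Y28.34
M4 S211
G1 X24.15 Y93.98 F3188
G1 X76.98 Y73.39
G1 X39.98 Y31.29
G1 X28.53 Y28.34
M5
G00 X101.61 Y71.87
M4 S211
G1 X97.29 Y70.77 F3188
G1 X95.72 Y73.56
G1 X96.90 Y80.22
G1 X100.83 Y90.76
G1 X107.51 Y105.19
G1 X116.94 Y123.49
M5
G00 X66.00 Y124.76
M4 S211
G1 X59.77 Y121.88 F3188
G1 X50.57 Y108.27
G1 X41.13 Y89.99
G1 X34.20 Y73.11
G1 X32.52 Y63.68
G1 X38.84 Y67.78
M5
G00 X66.65 Y123.32
M4 S211
G1 X63.86 Y103.95 F3188
G1 X62.45 Y87.18
G1 X62.41 Y73.00
G1 X63.75 Y61.43
G1 X66.46 Y52.45
G1 X70.54 Y46.07
M5

1 u = 1 mm; y_m = 219.81 − y.

[1] `<polygon>` rectangle, #0000ff→engrave S211 F3188: (32.32,108.06) → (44.20,108.06) → (44.20,71.22) → (32.32,71.22) → (32.32,108.06) (closed)

[2] `<circle>` circle, #0000ff→engrave S211 F3188: (61.70,186.55) → (60.85,189.73) → (58.52,192.06) → (55.34,192.91) → (52.16,192.06) → (49.83,189.73) → (48.98,186.55) → (49.83,183.37) → (52.16,181.04) → (55.34,180.19) → (58.52,181.04) → (60.85,183.37) → (61.70,186.55) (closed)

[3] `<polygon>` closed polygon, #0000ff→engrave S211 F3188: (28.53,28.34) → (24.15,93.98) → (76.98,73.39) → (39.98,31.29) → (28.53,28.34) (closed)

[4] `<path>` quadratic bezier, #0000ff→engrave S211 F3188: (101.61,71.87) → (97.29,70.77) → (95.72,73.56) → (96.90,80.22) → (100.83,90.76) → (107.51,105.19) → (116.94,123.49)

[5] `<path>` cubic bezier, #0000ff→engrave S211 F3188: (66.00,124.76) → (59.77,121.88) → (50.57,108.27) → (41.13,89.99) → (34.20,73.11) → (32.52,63.68) → (38.84,67.78)

[6] `<path>` quadratic bezier, #0000ff→engrave S211 F3188: (66.65,123.32) → (63.86,103.95) → (62.45,87.18) → (62.41,73.00) → (63.75,61.43) → (66.46,52.45) → (70.54,46.07)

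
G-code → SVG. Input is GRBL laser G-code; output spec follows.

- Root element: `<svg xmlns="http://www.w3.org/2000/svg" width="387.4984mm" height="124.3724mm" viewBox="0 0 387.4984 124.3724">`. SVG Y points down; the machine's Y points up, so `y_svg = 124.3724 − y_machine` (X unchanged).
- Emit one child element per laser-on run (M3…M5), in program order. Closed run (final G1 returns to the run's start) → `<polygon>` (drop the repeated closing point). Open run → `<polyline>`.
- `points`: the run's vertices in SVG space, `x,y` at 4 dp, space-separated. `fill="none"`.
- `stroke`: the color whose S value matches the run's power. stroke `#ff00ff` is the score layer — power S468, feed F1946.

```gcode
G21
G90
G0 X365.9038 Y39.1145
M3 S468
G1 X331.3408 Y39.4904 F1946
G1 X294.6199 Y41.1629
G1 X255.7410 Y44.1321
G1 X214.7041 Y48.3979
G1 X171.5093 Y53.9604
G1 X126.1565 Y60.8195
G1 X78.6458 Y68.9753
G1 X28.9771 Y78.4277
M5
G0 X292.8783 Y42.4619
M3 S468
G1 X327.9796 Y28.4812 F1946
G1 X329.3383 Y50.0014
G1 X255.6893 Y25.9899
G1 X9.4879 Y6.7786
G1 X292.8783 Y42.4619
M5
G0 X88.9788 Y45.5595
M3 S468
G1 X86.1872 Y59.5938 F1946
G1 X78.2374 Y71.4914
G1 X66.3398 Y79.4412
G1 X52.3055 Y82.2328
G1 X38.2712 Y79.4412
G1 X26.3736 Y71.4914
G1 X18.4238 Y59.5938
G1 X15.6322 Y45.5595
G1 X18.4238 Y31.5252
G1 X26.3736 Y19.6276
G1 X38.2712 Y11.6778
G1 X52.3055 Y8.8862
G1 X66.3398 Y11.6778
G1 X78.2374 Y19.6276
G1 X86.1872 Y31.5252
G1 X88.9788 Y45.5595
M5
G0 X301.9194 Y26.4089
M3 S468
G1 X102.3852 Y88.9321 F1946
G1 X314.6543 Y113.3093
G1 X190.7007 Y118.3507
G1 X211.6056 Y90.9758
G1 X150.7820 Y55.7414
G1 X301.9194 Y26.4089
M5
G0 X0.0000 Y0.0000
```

<svg xmlns="http://www.w3.org/2000/svg" width="387.4984mm" height="124.3724mm" viewBox="0 0 387.4984 124.3724">
  <polyline points="365.9038,85.2579 331.3408,84.8820 294.6199,83.2095 255.7410,80.2403 214.7041,75.9745 171.5093,70.4120 126.1565,63.5529 78.6458,55.3971 28.9771,45.9447" fill="none" stroke="#ff00ff"/>
  <polygon points="292.8783,81.9105 327.9796,95.8912 329.3383,74.3710 255.6893,98.3825 9.4879,117.5938" fill="none" stroke="#ff00ff"/>
  <polygon points="88.9788,78.8129 86.1872,64.7786 78.2374,52.8810 66.3398,44.9312 52.3055,42.1396 38.2712,44.9312 26.3736,52.8810 18.4238,64.7786 15.6322,78.8129 18.4238,92.8472 26.3736,104.7448 38.2712,112.6946 52.3055,115.4862 66.3398,112.6946 78.2374,104.7448 86.1872,92.8472" fill="none" stroke="#ff00ff"/>
  <polygon points="301.9194,97.9635 102.3852,35.4403 314.6543,11.0631 190.7007,6.0217 211.6056,33.3966 150.7820,68.6310" fill="none" stroke="#ff00ff"/>
</svg>

Machine Y-up, SVG Y-down with viewBox height 124.3724, so y_svg = 124.3724 − y_machine; X carries over. Every run uses S468, so all elements get stroke `#ff00ff` (score).

Run 1: The run is open, so emit a `<polyline>` with points (Y-flipped): 365.9038,85.2579 331.3408,84.8820 294.6199,83.2095 255.7410,80.2403 214.7041,75.9745 171.5093,70.4120 126.1565,63.5529 78.6458,55.3971 28.9771,45.9447.

Run 2: The run returns to its start, so emit a `<polygon>` with points (Y-flipped): 292.8783,81.9105 327.9796,95.8912 329.3383,74.3710 255.6893,98.3825 9.4879,117.5938.

Run 3: The run returns to its start, so emit a `<polygon>` with points (Y-flipped): 88.9788,78.8129 86.1872,64.7786 78.2374,52.8810 66.3398,44.9312 52.3055,42.1396 38.2712,44.9312 26.3736,52.8810 18.4238,64.7786 15.6322,78.8129 18.4238,92.8472 26.3736,104.7448 38.2712,112.6946 52.3055,115.4862 66.3398,112.6946 78.2374,104.7448 86.1872,92.8472.

Run 4: The run returns to its start, so emit a `<polygon>` with points (Y-flipped): 301.9194,97.9635 102.3852,35.4403 314.6543,11.0631 190.7007,6.0217 211.6056,33.3966 150.7820,68.6310.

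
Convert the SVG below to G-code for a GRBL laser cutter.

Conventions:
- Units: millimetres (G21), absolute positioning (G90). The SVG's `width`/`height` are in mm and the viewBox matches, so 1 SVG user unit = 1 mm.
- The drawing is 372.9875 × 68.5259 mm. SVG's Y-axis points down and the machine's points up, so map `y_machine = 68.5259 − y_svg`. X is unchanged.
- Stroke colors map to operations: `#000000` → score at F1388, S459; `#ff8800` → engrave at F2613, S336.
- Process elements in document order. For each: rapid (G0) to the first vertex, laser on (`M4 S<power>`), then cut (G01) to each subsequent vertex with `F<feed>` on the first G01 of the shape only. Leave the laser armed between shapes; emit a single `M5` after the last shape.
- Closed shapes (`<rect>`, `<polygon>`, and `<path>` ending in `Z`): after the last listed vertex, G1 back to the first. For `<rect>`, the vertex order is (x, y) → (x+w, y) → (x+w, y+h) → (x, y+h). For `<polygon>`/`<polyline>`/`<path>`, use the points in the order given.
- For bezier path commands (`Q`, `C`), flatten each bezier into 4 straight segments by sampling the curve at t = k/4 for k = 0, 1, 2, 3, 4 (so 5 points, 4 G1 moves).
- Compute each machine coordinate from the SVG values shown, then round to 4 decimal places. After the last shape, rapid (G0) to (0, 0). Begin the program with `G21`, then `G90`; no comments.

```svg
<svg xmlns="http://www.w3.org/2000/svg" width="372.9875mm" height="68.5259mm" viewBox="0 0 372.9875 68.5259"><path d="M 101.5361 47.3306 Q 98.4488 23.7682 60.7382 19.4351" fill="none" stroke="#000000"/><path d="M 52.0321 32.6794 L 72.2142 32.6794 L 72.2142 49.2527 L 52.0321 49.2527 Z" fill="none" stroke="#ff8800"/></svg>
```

G21
G90
G0 X101.5361 Y21.1953
M4 S459
G01 X97.8285 Y31.7747 F1388
G01 X89.7930 Y39.9504
G01 X77.4295 Y45.7224
G01 X60.7382 Y49.0908
G0 X52.0321 Y35.8465
M4 S336
G01 X72.2142 Y35.8465 F2613
G01 X72.2142 Y19.2732
G01 X52.0321 Y19.2732
G01 X52.0321 Y35.8465
M5
G0 X0.0000 Y0.0000

1 u = 1 mm; y_m = 68.5259 − y.

[1] `<path>` quadratic bezier, #000000→score S459 F1388: (101.5361,21.1953) → (97.8285,31.7747) → (89.7930,39.9504) → (77.4295,45.7224) → (60.7382,49.0908)

[2] `<path>` rectangle, #ff8800→engrave S336 F2613: (52.0321,35.8465) → (72.2142,35.8465) → (72.2142,19.2732) → (52.0321,19.2732) → (52.0321,35.8465) (closed)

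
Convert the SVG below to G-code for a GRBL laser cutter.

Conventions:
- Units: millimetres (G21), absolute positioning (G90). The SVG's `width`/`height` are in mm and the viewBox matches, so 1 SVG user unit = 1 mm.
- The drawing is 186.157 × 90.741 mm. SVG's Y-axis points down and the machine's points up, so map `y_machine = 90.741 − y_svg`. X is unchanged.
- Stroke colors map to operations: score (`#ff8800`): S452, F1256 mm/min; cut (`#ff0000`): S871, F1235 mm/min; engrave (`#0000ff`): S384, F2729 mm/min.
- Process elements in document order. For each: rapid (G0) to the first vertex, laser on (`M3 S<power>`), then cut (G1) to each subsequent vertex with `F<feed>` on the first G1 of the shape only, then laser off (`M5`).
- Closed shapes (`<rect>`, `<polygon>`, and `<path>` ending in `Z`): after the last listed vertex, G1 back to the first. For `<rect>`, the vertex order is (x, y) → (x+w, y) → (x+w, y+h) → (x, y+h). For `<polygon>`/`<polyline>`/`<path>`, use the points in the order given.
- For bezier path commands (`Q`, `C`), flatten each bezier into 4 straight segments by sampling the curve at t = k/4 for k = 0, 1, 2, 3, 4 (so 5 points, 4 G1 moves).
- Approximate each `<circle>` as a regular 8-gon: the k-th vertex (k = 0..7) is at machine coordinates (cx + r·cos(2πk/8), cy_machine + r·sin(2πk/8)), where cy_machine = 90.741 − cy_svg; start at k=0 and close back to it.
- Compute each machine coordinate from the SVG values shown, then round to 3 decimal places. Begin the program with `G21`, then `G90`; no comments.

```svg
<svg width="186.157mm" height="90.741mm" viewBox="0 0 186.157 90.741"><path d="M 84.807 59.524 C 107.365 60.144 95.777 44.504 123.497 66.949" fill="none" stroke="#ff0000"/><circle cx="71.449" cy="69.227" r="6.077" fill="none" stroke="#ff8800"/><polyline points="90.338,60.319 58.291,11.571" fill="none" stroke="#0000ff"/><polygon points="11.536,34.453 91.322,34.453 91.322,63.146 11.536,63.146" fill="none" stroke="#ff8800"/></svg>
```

G21
G90
G0 X84.807 Y31.217
M3 S871
G1 X96.471 Y32.952 F1235
G1 X102.216 Y35.689
G1 X108.930 Y34.334
G1 X123.497 Y23.792
M5
G0 X77.526 Y21.514
M3 S452
G1 X75.746 Y25.811 F1256
G1 X71.449 Y27.591
G1 X67.152 Y25.811
G1 X65.372 Y21.514
G1 X67.152 Y17.217
G1 X71.449 Y15.437
G1 X75.746 Y17.217
G1 X77.526 Y21.514
M5
G0 X90.338 Y30.422
M3 S384
G1 X58.291 Y79.170 F2729
M5
G0 X11.536 Y56.288
M3 S452
G1 X91.322 Y56.288 F1256
G1 X91.322 Y27.595
G1 X11.536 Y27.595
G1 X11.536 Y56.288
M5

1 u = 1 mm; y_m = 90.741 − y.

[1] `<path>` cubic bezier, #ff0000→cut S871 F1235: (84.807,31.217) → (96.471,32.952) → (102.216,35.689) → (108.930,34.334) → (123.497,23.792)

[2] `<circle>` circle, #ff8800→score S452 F1256: (77.526,21.514) → (75.746,25.811) → (71.449,27.591) → (67.152,25.811) → (65.372,21.514) → (67.152,17.217) → (71.449,15.437) → (75.746,17.217) → (77.526,21.514) (closed)

[3] `<polyline>` line segment, #0000ff→engrave S384 F2729: (90.338,30.422) → (58.291,79.170)

[4] `<polygon>` rectangle, #ff8800→score S452 F1256: (11.536,56.288) → (91.322,56.288) → (91.322,27.595) → (11.536,27.595) → (11.536,56.288) (closed)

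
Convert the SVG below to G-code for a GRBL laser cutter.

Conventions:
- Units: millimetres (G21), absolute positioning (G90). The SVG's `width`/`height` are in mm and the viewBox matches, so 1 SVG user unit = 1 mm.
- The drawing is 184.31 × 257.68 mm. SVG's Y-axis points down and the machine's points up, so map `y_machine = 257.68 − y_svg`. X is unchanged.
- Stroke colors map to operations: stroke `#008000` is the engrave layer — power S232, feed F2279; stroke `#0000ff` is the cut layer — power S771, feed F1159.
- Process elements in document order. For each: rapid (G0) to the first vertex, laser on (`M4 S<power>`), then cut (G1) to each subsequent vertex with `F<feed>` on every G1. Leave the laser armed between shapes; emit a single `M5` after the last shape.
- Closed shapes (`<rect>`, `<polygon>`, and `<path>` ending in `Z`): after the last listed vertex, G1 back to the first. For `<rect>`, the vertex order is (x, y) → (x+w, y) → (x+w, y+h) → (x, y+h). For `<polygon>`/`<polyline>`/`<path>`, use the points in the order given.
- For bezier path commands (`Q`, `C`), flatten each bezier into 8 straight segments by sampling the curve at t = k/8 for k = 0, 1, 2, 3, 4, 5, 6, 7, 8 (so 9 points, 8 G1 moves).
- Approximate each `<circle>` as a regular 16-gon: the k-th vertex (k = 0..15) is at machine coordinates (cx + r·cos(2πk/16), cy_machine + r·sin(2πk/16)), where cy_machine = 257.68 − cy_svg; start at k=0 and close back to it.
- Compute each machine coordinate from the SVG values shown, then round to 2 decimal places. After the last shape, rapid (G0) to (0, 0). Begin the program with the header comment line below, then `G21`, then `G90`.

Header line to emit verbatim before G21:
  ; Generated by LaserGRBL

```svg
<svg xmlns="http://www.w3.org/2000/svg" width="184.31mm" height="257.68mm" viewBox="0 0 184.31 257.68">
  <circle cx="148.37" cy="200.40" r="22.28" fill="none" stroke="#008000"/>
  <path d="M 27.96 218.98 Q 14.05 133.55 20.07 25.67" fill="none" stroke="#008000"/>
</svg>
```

; Generated by LaserGRBL
G21
G90
G0 X170.65 Y57.28
M4 S232
G1 X168.95 Y65.81 F2279
G1 X164.12 Y73.03 F2279
G1 X156.90 Y77.86 F2279
G1 X148.37 Y79.56 F2279
G1 X139.84 Y77.86 F2279
G1 X132.62 Y73.03 F2279
G1 X127.79 Y65.81 F2279
G1 X126.09 Y57.28 F2279
G1 X127.79 Y48.75 F2279
G1 X132.62 Y41.53 F2279
G1 X139.84 Y36.70 F2279
G1 X148.37 Y35.00 F2279
G1 X156.90 Y36.70 F2279
G1 X164.12 Y41.53 F2279
G1 X168.95 Y48.75 F2279
G1 X170.65 Y57.28 F2279
G0 X27.96 Y38.70
M4 S232
G1 X24.79 Y60.41 F2279
G1 X22.25 Y82.82 F2279
G1 X20.33 Y105.93 F2279
G1 X19.03 Y129.74 F2279
G1 X18.36 Y154.26 F2279
G1 X18.31 Y179.47 F2279
G1 X18.88 Y205.39 F2279
G1 X20.07 Y232.01 F2279
M5
G0 X0.00 Y0.00

viewBox `0 0 184.31 257.68` with mm width/height → 1 unit = 1 mm. Flip: y_m = 257.68 − y_svg.

**Shape 1** — `<circle>` circle, stroke `#008000` → engrave (S232, F2279). Machine vertices: (170.65,57.28) → (168.95,65.81) → (164.12,73.03) → (156.90,77.86) → (148.37,79.56) → (139.84,77.86) → (132.62,73.03) → (127.79,65.81) → (126.09,57.28) → (127.79,48.75) → (132.62,41.53) → (139.84,36.70) → (148.37,35.00) → (156.90,36.70) → (164.12,41.53) → (168.95,48.75) → (170.65,57.28). Closed: final G1 returns to the first vertex.

**Shape 2** — `<path>` quadratic bezier, stroke `#008000` → engrave (S232, F2279). Control points (SVG): P0=(27.96,218.98), P1=(14.05,133.55), P2=(20.07,25.67); sampled at t=k/8. Machine vertices: (27.96,38.70) → (24.79,60.41) → (22.25,82.82) → (20.33,105.93) → (19.03,129.74) → (18.36,154.26) → (18.31,179.47) → (18.88,205.39) → (20.07,232.01). Open path.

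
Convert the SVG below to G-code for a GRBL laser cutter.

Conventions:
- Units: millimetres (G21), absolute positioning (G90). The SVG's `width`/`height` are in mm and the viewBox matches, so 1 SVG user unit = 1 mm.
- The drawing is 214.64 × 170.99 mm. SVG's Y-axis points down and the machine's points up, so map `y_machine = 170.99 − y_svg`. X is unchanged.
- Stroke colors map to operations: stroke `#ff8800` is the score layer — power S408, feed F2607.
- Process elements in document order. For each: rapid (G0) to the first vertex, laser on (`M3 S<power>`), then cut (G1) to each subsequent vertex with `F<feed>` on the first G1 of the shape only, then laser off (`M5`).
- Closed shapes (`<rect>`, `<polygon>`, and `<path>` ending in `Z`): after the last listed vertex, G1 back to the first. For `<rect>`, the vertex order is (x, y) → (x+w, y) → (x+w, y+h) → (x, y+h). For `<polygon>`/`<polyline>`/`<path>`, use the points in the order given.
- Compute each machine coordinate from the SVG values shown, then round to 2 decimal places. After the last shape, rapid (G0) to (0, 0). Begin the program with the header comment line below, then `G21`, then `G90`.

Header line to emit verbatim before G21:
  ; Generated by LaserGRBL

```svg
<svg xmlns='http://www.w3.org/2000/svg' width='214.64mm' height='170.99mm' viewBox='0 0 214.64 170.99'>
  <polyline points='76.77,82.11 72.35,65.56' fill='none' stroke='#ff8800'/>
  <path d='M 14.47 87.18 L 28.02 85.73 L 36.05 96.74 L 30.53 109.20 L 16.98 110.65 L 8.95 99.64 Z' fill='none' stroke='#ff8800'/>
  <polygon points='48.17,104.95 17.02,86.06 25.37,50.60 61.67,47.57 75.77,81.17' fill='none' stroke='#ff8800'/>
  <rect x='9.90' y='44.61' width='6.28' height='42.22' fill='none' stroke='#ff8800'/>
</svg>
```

; Generated by LaserGRBL
G21
G90
G0 X76.77 Y88.88
M3 S408
G1 X72.35 Y105.43 F2607
M5
G0 X14.47 Y83.81
M3 S408
G1 X28.02 Y85.26 F2607
G1 X36.05 Y74.25
G1 X30.53 Y61.79
G1 X16.98 Y60.34
G1 X8.95 Y71.35
G1 X14.47 Y83.81
M5
G0 X48.17 Y66.04
M3 S408
G1 X17.02 Y84.93 F2607
G1 X25.37 Y120.39
G1 X61.67 Y123.42
G1 X75.77 Y89.82
G1 X48.17 Y66.04
M5
G0 X9.90 Y126.38
M3 S408
G1 X16.18 Y126.38 F2607
G1 X16.18 Y84.16
G1 X9.90 Y84.16
G1 X9.90 Y126.38
M5
G0 X0.00 Y0.00

1 u = 1 mm; y_m = 170.99 − y.

[1] `<polyline>` line segment, #ff8800→score S408 F2607: (76.77,88.88) → (72.35,105.43)

[2] `<path>` regular polygon, #ff8800→score S408 F2607: (14.47,83.81) → (28.02,85.26) → (36.05,74.25) → (30.53,61.79) → (16.98,60.34) → (8.95,71.35) → (14.47,83.81) (closed)

[3] `<polygon>` regular polygon, #ff8800→score S408 F2607: (48.17,66.04) → (17.02,84.93) → (25.37,120.39) → (61.67,123.42) → (75.77,89.82) → (48.17,66.04) (closed)

[4] `<rect>` rectangle, #ff8800→score S408 F2607: (9.90,126.38) → (16.18,126.38) → (16.18,84.16) → (9.90,84.16) → (9.90,126.38) (closed)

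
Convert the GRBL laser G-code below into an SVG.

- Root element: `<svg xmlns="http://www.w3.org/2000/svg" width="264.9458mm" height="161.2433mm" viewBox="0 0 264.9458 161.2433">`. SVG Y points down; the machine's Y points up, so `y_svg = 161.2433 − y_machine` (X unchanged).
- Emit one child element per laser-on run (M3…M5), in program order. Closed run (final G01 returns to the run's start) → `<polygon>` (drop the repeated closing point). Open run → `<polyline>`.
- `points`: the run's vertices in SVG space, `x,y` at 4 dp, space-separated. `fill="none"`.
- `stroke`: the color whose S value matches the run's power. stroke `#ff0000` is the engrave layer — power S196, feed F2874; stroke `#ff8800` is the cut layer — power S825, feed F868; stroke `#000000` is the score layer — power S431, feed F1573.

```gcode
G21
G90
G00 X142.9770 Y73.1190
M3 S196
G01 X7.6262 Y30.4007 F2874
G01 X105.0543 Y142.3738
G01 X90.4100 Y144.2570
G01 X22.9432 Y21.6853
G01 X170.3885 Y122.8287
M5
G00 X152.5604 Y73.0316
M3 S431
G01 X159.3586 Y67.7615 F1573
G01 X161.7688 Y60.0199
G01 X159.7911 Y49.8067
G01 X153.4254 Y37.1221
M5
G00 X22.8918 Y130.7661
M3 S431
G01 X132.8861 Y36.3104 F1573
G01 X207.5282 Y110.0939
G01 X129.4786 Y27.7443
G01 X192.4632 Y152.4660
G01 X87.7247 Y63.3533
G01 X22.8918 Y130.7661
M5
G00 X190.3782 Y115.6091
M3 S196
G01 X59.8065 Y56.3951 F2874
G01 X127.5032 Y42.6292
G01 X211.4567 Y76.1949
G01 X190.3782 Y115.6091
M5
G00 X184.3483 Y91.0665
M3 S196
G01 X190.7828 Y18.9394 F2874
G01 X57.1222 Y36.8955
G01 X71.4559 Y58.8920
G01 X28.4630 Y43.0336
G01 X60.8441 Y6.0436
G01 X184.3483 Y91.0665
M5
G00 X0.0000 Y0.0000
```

<svg xmlns="http://www.w3.org/2000/svg" width="264.9458mm" height="161.2433mm" viewBox="0 0 264.9458 161.2433">
  <polyline points="142.9770,88.1243 7.6262,130.8426 105.0543,18.8695 90.4100,16.9863 22.9432,139.5580 170.3885,38.4146" fill="none" stroke="#ff0000"/>
  <polyline points="152.5604,88.2117 159.3586,93.4818 161.7688,101.2234 159.7911,111.4366 153.4254,124.1212" fill="none" stroke="#000000"/>
  <polygon points="22.8918,30.4772 132.8861,124.9329 207.5282,51.1494 129.4786,133.4990 192.4632,8.7773 87.7247,97.8900" fill="none" stroke="#000000"/>
  <polygon points="190.3782,45.6342 59.8065,104.8482 127.5032,118.6141 211.4567,85.0484" fill="none" stroke="#ff0000"/>
  <polygon points="184.3483,70.1768 190.7828,142.3039 57.1222,124.3478 71.4559,102.3513 28.4630,118.2097 60.8441,155.1997" fill="none" stroke="#ff0000"/>
</svg>

Machine Y-up, SVG Y-down with viewBox height 161.2433, so y_svg = 161.2433 − y_machine; X carries over.

Run 1: S196 ⇒ engrave layer `#ff0000`. The run is open, so emit a `<polyline>` with points (Y-flipped): 142.9770,88.1243 7.6262,130.8426 105.0543,18.8695 90.4100,16.9863 22.9432,139.5580 170.3885,38.4146.

Run 2: power S431 maps to stroke `#000000` (score). The run is open, so emit a `<polyline>` with points (Y-flipped): 152.5604,88.2117 159.3586,93.4818 161.7688,101.2234 159.7911,111.4366 153.4254,124.1212.

Run 3: the run's S431 means `#000000` (score). The run returns to its start, so emit a `<polygon>` with points (Y-flipped): 22.8918,30.4772 132.8861,124.9329 207.5282,51.1494 129.4786,133.4990 192.4632,8.7773 87.7247,97.8900.

Run 4: the run's S196 means `#ff0000` (engrave). The run returns to its start, so emit a `<polygon>` with points (Y-flipped): 190.3782,45.6342 59.8065,104.8482 127.5032,118.6141 211.4567,85.0484.

Run 5: power S196 maps to stroke `#ff0000` (engrave). The run returns to its start, so emit a `<polygon>` with points (Y-flipped): 184.3483,70.1768 190.7828,142.3039 57.1222,124.3478 71.4559,102.3513 28.4630,118.2097 60.8441,155.1997.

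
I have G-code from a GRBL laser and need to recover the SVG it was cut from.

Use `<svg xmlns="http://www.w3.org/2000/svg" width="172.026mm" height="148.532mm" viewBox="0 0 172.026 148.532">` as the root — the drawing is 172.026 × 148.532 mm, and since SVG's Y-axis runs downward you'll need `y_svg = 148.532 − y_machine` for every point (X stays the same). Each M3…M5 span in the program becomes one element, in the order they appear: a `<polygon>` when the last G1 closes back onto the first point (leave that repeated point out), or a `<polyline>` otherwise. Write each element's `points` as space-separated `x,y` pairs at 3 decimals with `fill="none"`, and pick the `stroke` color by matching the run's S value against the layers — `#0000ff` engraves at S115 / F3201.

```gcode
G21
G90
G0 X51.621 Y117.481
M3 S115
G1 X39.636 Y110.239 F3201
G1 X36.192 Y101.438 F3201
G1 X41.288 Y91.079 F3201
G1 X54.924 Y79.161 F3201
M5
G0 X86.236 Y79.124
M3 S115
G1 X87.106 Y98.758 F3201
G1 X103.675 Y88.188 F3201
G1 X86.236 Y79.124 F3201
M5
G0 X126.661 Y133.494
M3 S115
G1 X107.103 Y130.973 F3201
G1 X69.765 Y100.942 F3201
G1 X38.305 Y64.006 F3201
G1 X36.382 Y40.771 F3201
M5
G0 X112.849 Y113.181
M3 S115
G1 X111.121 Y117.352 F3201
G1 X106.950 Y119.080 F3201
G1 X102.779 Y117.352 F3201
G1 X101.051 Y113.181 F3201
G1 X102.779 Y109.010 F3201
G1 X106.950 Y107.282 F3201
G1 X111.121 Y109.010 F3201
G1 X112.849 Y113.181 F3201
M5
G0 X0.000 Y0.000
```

<svg xmlns="http://www.w3.org/2000/svg" width="172.026mm" height="148.532mm" viewBox="0 0 172.026 148.532">
  <polyline points="51.621,31.051 39.636,38.293 36.192,47.094 41.288,57.453 54.924,69.371" fill="none" stroke="#0000ff"/>
  <polygon points="86.236,69.408 87.106,49.774 103.675,60.344" fill="none" stroke="#0000ff"/>
  <polyline points="126.661,15.038 107.103,17.559 69.765,47.590 38.305,84.526 36.382,107.761" fill="none" stroke="#0000ff"/>
  <polygon points="112.849,35.351 111.121,31.180 106.950,29.452 102.779,31.180 101.051,35.351 102.779,39.522 106.950,41.250 111.121,39.522" fill="none" stroke="#0000ff"/>
</svg>

Machine Y-up, SVG Y-down with viewBox height 148.532, so y_svg = 148.532 − y_machine; X carries over. Every run uses S115, so all elements get stroke `#0000ff` (engrave).

Run 1: The run is open, so emit a `<polyline>` with points (Y-flipped): 51.621,31.051 39.636,38.293 36.192,47.094 41.288,57.453 54.924,69.371.

Run 2: The run returns to its start, so emit a `<polygon>` with points (Y-flipped): 86.236,69.408 87.106,49.774 103.675,60.344.

Run 3: The run is open, so emit a `<polyline>` with points (Y-flipped): 126.661,15.038 107.103,17.559 69.765,47.590 38.305,84.526 36.382,107.761.

Run 4: The run returns to its start, so emit a `<polygon>` with points (Y-flipped): 112.849,35.351 111.121,31.180 106.950,29.452 102.779,31.180 101.051,35.351 102.779,39.522 106.950,41.250 111.121,39.522.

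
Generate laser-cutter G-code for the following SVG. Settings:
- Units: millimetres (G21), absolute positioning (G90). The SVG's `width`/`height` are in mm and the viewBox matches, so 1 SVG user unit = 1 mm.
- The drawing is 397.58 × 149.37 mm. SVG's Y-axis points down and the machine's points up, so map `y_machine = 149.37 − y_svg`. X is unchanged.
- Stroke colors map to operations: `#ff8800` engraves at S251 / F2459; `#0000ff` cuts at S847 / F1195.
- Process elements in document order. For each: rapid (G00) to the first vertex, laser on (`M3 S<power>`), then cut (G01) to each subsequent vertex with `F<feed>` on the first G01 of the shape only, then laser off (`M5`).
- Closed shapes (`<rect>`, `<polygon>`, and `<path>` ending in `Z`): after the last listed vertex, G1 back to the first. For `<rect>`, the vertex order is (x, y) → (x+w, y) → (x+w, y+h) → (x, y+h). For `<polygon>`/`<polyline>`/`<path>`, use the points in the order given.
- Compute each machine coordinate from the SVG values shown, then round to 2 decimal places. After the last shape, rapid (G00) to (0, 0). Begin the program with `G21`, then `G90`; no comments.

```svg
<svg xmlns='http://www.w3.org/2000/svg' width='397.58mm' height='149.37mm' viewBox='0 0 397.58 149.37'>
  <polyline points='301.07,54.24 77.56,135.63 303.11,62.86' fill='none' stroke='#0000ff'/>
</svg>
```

1 u = 1 mm; y_m = 149.37 − y.

[1] `<polyline>` open polyline, #0000ff→cut S847 F1195: (301.07,95.13) → (77.56,13.74) → (303.11,86.51)

G21
G90
G00 X301.07 Y95.13
M3 S847
G01 X77.56 Y13.74 F1195
G01 X303.11 Y86.51
M5
G00 X0.00 Y0.00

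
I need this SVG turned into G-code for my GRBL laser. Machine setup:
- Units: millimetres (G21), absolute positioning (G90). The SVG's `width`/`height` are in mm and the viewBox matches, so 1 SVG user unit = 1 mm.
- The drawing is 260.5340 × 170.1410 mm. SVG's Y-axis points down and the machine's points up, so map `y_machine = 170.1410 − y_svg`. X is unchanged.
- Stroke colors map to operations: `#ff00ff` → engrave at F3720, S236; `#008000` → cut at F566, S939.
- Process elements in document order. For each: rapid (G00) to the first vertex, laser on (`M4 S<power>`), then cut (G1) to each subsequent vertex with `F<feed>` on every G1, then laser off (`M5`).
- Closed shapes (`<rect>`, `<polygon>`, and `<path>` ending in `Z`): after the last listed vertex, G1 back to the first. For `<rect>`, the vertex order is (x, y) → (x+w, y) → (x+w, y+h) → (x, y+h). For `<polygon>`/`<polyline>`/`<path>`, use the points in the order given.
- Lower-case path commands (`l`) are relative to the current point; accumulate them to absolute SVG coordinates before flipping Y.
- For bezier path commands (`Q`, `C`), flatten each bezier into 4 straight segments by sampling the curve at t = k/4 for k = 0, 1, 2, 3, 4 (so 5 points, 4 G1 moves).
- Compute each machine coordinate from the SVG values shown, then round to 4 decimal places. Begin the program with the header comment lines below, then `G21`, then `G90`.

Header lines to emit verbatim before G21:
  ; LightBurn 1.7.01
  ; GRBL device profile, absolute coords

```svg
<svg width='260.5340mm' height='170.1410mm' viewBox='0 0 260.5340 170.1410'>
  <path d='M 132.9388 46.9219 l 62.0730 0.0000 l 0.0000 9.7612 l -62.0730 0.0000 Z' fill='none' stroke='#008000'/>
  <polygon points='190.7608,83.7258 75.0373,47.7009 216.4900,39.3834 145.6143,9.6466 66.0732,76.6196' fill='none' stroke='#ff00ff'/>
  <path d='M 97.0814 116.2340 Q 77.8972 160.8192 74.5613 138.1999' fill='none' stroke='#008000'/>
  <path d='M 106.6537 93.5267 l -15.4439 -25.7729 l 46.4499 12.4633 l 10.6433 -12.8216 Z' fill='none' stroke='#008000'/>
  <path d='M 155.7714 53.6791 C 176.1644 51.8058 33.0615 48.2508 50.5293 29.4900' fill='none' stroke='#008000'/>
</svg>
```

; LightBurn 1.7.01
; GRBL device profile, absolute coords
G21
G90
G00 X132.9388 Y123.2191
M4 S939
G1 X195.0118 Y123.2191 F566
G1 X195.0118 Y113.4579 F566
G1 X132.9388 Y113.4579 F566
G1 X132.9388 Y123.2191 F566
M5
G00 X190.7608 Y86.4152
M4 S236
G1 X75.0373 Y122.4401 F3720
G1 X216.4900 Y130.7576 F3720
G1 X145.6143 Y160.4944 F3720
G1 X66.0732 Y93.5214 F3720
G1 X190.7608 Y86.4152 F3720
M5
G00 X97.0814 Y53.9070
M4 S939
G1 X88.4798 Y35.8147 F566
G1 X81.8593 Y26.1229 F566
G1 X77.2198 Y24.8317 F566
G1 X74.5613 Y31.9411 F566
M5
G00 X106.6537 Y76.6143
M4 S939
G1 X91.2098 Y102.3872 F566
G1 X137.6597 Y89.9239 F566
G1 X148.3030 Y102.7455 F566
G1 X106.6537 Y76.6143 F566
M5
G00 X155.7714 Y116.4619
M4 S939
G1 X145.4742 Y118.3935 F566
G1 X104.2473 Y122.2236 F566
G1 X62.4719 Y129.2202 F566
G1 X50.5293 Y140.6510 F566
M5

viewBox `0 0 260.5340 170.1410` with mm width/height → 1 unit = 1 mm. Flip: y_m = 170.1410 − y_svg.

**Shape 1** — `<path>` rectangle, stroke `#008000` → cut (S939, F566). Machine vertices: (132.9388,123.2191) → (195.0118,123.2191) → (195.0118,113.4579) → (132.9388,113.4579) → (132.9388,123.2191). Closed: final G1 returns to the first vertex.

**Shape 2** — `<polygon>` closed polygon, stroke `#ff00ff` → engrave (S236, F3720). Machine vertices: (190.7608,86.4152) → (75.0373,122.4401) → (216.4900,130.7576) → (145.6143,160.4944) → (66.0732,93.5214) → (190.7608,86.4152). Closed: final G1 returns to the first vertex.

**Shape 3** — `<path>` quadratic bezier, stroke `#008000` → cut (S939, F566). Control points (SVG): P0=(97.0814,116.2340), P1=(77.8972,160.8192), P2=(74.5613,138.1999); sampled at t=k/4. Machine vertices: (97.0814,53.9070) → (88.4798,35.8147) → (81.8593,26.1229) → (77.2198,24.8317) → (74.5613,31.9411). Open path.

**Shape 4** — `<path>` closed polygon, stroke `#008000` → cut (S939, F566). Machine vertices: (106.6537,76.6143) → (91.2098,102.3872) → (137.6597,89.9239) → (148.3030,102.7455) → (106.6537,76.6143). Closed: final G1 returns to the first vertex.

**Shape 5** — `<path>` cubic bezier, stroke `#008000` → cut (S939, F566). Control points (SVG): P0=(155.7714,53.6791), P1=(176.1644,51.8058), P2=(33.0615,48.2508), P3=(50.5293,29.4900); sampled at t=k/4. Machine vertices: (155.7714,116.4619) → (145.4742,118.3935) → (104.2473,122.2236) → (62.4719,129.2202) → (50.5293,140.6510). Open path.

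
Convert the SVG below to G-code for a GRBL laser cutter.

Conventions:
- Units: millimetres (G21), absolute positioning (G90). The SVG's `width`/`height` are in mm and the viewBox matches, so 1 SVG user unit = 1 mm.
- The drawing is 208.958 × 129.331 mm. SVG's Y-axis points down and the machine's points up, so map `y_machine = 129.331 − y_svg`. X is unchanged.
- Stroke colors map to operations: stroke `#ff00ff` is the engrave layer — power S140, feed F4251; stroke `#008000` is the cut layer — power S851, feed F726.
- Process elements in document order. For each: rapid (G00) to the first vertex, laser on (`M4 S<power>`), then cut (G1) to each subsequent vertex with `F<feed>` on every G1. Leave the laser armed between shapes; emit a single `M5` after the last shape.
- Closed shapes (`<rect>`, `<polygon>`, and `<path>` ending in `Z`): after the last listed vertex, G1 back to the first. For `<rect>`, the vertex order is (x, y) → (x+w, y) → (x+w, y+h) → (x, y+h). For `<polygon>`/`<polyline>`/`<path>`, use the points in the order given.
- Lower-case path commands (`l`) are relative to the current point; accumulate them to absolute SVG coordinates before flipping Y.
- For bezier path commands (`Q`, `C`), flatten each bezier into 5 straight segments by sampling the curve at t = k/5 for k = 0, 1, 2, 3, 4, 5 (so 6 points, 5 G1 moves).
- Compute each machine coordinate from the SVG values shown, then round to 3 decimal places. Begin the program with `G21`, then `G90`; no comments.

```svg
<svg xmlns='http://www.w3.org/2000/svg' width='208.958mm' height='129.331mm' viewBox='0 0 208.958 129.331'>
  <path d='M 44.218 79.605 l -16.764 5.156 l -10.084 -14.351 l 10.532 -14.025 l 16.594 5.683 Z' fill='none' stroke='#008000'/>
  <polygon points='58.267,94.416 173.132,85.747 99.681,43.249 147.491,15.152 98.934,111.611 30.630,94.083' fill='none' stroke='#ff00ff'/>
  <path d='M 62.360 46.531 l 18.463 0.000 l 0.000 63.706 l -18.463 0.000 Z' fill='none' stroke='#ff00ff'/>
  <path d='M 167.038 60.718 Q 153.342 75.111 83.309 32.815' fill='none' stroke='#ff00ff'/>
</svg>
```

1 u = 1 mm; y_m = 129.331 − y.

[1] `<path>` regular polygon, #008000→cut S851 F726: (44.218,49.726) → (27.454,44.570) → (17.370,58.921) → (27.902,72.946) → (44.496,67.263) → (44.218,49.726) (closed)

[2] `<polygon>` closed polygon, #ff00ff→engrave S140 F4251: (58.267,34.915) → (173.132,43.584) → (99.681,86.082) → (147.491,114.179) → (98.934,17.720) → (30.630,35.248) → (58.267,34.915) (closed)

[3] `<path>` rectangle, #ff00ff→engrave S140 F4251: (62.360,82.800) → (80.823,82.800) → (80.823,19.094) → (62.360,19.094) → (62.360,82.800) (closed)

[4] `<path>` quadratic bezier, #ff00ff→engrave S140 F4251: (167.038,68.613) → (159.306,65.123) → (147.067,66.169) → (130.321,71.749) → (109.069,81.865) → (83.309,96.516)

G21
G90
G00 X44.218 Y49.726
M4 S851
G1 X27.454 Y44.570 F726
G1 X17.370 Y58.921 F726
G1 X27.902 Y72.946 F726
G1 X44.496 Y67.263 F726
G1 X44.218 Y49.726 F726
G00 X58.267 Y34.915
M4 S140
G1 X173.132 Y43.584 F4251
G1 X99.681 Y86.082 F4251
G1 X147.491 Y114.179 F4251
G1 X98.934 Y17.720 F4251
G1 X30.630 Y35.248 F4251
G1 X58.267 Y34.915 F4251
G00 X62.360 Y82.800
M4 S140
G1 X80.823 Y82.800 F4251
G1 X80.823 Y19.094 F4251
G1 X62.360 Y19.094 F4251
G1 X62.360 Y82.800 F4251
G00 X167.038 Y68.613
M4 S140
G1 X159.306 Y65.123 F4251
G1 X147.067 Y66.169 F4251
G1 X130.321 Y71.749 F4251
G1 X109.069 Y81.865 F4251
G1 X83.309 Y96.516 F4251
M5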